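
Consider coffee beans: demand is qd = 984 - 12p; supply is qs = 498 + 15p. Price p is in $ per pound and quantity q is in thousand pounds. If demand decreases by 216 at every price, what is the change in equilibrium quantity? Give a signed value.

The market clears where 984 - 12p = 498 + 15p. Rearranging, 27p = 486, hence p* = 18.
Plugging p* into demand: q* = 984 - 12(18) = 768.
After the shift, demand is qd = 768 - 12p.
The new intersection has 270 = 27p, i.e. p = 10, q = 648.
Δq = 648 - 768 = -120.

Δq = -120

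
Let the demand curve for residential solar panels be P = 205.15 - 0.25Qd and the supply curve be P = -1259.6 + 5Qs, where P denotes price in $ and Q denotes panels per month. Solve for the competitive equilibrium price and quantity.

P* = 135.4, Q* = 279

In direct form, Qd = 820.6 - 4P and Qs = 251.92 + 0.2P.
The market clears where 820.6 - 4P = 251.92 + 0.2P. Rearranging, 4.2P = 568.68, hence P* = 135.4.
Plugging P* into demand: Q* = 820.6 - 4(135.4) = 279.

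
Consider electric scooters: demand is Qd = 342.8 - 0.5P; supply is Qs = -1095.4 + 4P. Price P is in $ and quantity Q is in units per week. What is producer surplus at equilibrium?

Producer surplus = 4186.125

Equating demand and supply, 342.8 - 0.5P = -1095.4 + 4P gives 4.5P = 1438.2, so P* = 319.6.
Then Q* = 342.8 - 0.5(319.6) = 183.
Supply choke price (Qs = 0): P = 273.85. Producer surplus = ½ × (319.6 - 273.85) × 183 = 4186.125.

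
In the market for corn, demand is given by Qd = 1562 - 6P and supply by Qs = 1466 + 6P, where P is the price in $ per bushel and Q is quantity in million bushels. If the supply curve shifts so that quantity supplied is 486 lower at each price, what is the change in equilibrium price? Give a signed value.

ΔP = 40.5

At equilibrium Qd = Qs, so 1562 - 6P = 1466 + 6P; collecting terms, 96 = 12P and P* = 8.
From the demand curve, Q* = 1562 - 6(8) = 1514.
After the shift, supply is Qs = 980 + 6P.
New equilibrium: 582 = 12P, so P = 48.5 and Q = 1271.
ΔP = 48.5 - 8 = 40.5.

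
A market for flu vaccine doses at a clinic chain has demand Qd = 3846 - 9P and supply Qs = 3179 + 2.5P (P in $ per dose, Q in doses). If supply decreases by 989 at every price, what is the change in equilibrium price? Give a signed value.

ΔP = 86

Set Qd = Qs: 3846 - 9P = 3179 + 2.5P, so 667 = 11.5P and P* = 58.
Plugging P* into demand: Q* = 3846 - 9(58) = 3324.
After the shift, supply is Qs = 2190 + 2.5P.
New equilibrium: 1656 = 11.5P, so P = 144 and Q = 2550.
ΔP = 144 - 58 = 86.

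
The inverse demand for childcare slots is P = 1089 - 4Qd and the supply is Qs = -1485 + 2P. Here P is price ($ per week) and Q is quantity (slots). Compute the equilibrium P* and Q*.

P* = 781, Q* = 77

Inverting to quantity form: Qd = 272.25 - 0.25P.
The market clears where 272.25 - 0.25P = -1485 + 2P. Rearranging, 2.25P = 1757.25, hence P* = 781.
Substitute back: Q* = 272.25 - 0.25(781) = 77.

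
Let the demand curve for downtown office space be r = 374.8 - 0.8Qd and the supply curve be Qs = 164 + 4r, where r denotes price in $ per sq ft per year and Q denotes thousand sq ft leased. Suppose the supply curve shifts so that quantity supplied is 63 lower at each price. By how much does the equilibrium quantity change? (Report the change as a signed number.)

ΔQ = -15

Rewriting in direct form: Qd = 468.5 - 1.25r.
Set Qd = Qs: 468.5 - 1.25r = 164 + 4r, so 304.5 = 5.25r and r* = 58.
Then Q* = 468.5 - 1.25(58) = 396.
After the shift, supply is Qs = 101 + 4r.
Re-solving, 5.25r = 367.5 gives r = 70 and Q = 381.
ΔQ = 381 - 396 = -15.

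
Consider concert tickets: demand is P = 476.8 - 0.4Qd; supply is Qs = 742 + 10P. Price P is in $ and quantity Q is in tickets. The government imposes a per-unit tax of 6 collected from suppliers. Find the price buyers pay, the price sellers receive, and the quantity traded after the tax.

In direct form, Qd = 1192 - 2.5P.
With a tax of 6 on suppliers, they supply based on the net price P_s = P_b - 6, so Qs = 682 + 10P_b.
Market clearing requires 1192 - 2.5P_b = 682 + 10P_b; hence 510 = 12.5P_b and P_b = 40.8.
Then P_s = 40.8 - 6 = 34.8 and Q = 1192 - 2.5(40.8) = 1090.

P_b = 40.8, P_s = 34.8, Q = 1090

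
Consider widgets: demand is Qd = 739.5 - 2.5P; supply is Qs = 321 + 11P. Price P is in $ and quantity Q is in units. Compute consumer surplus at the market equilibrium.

Consumer surplus = 87648.8

At equilibrium Qd = Qs, so 739.5 - 2.5P = 321 + 11P; collecting terms, 418.5 = 13.5P and P* = 31.
Plugging P* into demand: Q* = 739.5 - 2.5(31) = 662.
Demand choke price (Qd = 0): P = 739.5/2.5 = 295.8. Consumer surplus = ½ × (295.8 - 31) × 662 = 87648.8.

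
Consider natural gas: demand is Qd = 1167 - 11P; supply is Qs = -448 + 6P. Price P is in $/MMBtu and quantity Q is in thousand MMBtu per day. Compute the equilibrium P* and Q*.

Equating demand and supply, 1167 - 11P = -448 + 6P gives 17P = 1615, so P* = 95.
From the demand curve, Q* = 1167 - 11(95) = 122.

P* = 95, Q* = 122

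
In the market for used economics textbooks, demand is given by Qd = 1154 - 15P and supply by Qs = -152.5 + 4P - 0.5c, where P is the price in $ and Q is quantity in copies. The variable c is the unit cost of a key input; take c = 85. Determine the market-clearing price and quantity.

With c = 85, supply is Qs = -195 + 4P.
Equating demand and supply, 1154 - 15P = -195 + 4P gives 19P = 1349, so P* = 71.
Then Q* = 1154 - 15(71) = 89.

P* = 71, Q* = 89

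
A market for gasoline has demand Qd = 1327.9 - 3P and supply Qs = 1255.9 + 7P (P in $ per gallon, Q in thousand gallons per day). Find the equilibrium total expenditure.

Total expenditure = 9405.36

The market clears where 1327.9 - 3P = 1255.9 + 7P. Rearranging, 10P = 72, hence P* = 7.2.
Plugging P* into demand: Q* = 1327.9 - 3(7.2) = 1306.3.
Total expenditure = P* × Q* = 7.2 × 1306.3 = 9405.36.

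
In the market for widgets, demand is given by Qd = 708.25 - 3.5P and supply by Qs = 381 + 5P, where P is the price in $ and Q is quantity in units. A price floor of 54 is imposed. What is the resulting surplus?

At P = 54: Qd = 519.25 and Qs = 651.
Surplus = Qs - Qd = 651 - 519.25 = 131.75.

Surplus = 131.75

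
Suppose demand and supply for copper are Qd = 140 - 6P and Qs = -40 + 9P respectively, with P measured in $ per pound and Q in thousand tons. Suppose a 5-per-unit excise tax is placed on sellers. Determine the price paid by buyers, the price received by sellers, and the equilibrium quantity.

P_b = 15, P_s = 10, Q = 50

With a tax of 5 on sellers, they supply based on the net price P_s = P_b - 5, so Qs = -85 + 9P_b.
Set Qd = Qs: 140 - 6P_b = -85 + 9P_b, so 225 = 15P_b and P_b = 15.
So P_s = 10 and the quantity traded is Q = 140 - 6(15) = 50.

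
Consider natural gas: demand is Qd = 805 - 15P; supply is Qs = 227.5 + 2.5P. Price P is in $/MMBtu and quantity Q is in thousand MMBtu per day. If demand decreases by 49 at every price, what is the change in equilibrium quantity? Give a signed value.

ΔQ = -7

At equilibrium Qd = Qs, so 805 - 15P = 227.5 + 2.5P; collecting terms, 577.5 = 17.5P and P* = 33.
Then Q* = 805 - 15(33) = 310.
After the shift, demand is Qd = 756 - 15P.
Re-solving, 17.5P = 528.5 gives P = 30.2 and Q = 303.
ΔQ = 303 - 310 = -7.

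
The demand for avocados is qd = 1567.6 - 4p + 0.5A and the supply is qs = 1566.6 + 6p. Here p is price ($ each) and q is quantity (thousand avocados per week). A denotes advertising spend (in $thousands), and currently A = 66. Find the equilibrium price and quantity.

With A = 66, demand is qd = 1600.6 - 4p.
The market clears where 1600.6 - 4p = 1566.6 + 6p. Rearranging, 10p = 34, hence p* = 3.4.
Substitute back: q* = 1600.6 - 4(3.4) = 1587.

p* = 3.4, q* = 1587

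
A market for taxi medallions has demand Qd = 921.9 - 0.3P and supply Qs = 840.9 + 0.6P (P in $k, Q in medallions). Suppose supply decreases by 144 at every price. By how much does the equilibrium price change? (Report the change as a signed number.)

ΔP = 160

Equating demand and supply, 921.9 - 0.3P = 840.9 + 0.6P gives 0.9P = 81, so P* = 90.
From the demand curve, Q* = 921.9 - 0.3(90) = 894.9.
After the shift, supply is Qs = 696.9 + 0.6P.
Re-solving, 0.9P = 225 gives P = 250 and Q = 846.9.
ΔP = 250 - 90 = 160.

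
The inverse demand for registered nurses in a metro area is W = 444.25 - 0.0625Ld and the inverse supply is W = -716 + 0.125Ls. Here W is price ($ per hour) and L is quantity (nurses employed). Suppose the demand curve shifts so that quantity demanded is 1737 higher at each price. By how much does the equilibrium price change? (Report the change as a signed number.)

ΔW = 72.375

Rewriting in direct form: Ld = 7108 - 16W and Ls = 5728 + 8W.
Set Ld = Ls: 7108 - 16W = 5728 + 8W, so 1380 = 24W and W* = 57.5.
Plugging W* into demand: L* = 7108 - 16(57.5) = 6188.
After the shift, demand is Ld = 8845 - 16W.
Re-solving, 24W = 3117 gives W = 129.875 and L = 6767.
ΔW = 129.875 - 57.5 = 72.375.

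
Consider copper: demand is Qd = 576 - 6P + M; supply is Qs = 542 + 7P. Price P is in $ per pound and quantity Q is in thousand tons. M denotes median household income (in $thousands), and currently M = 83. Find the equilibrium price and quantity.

P* = 9, Q* = 605

With M = 83, demand is Qd = 659 - 6P.
Set Qd = Qs: 659 - 6P = 542 + 7P, so 117 = 13P and P* = 9.
Then Q* = 659 - 6(9) = 605.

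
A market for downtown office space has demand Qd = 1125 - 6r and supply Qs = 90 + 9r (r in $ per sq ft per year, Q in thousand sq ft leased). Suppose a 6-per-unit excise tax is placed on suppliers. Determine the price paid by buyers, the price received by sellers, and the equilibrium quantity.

The tax drives a wedge r_b - r_s = 6. Substituting r_s = r_b - 6 into supply: Qs = 36 + 9r_b.
Set Qd = Qs: 1125 - 6r_b = 36 + 9r_b, so 1089 = 15r_b and r_b = 72.6.
Then r_s = 72.6 - 6 = 66.6 and Q = 1125 - 6(72.6) = 689.4.

r_b = 72.6, r_s = 66.6, Q = 689.4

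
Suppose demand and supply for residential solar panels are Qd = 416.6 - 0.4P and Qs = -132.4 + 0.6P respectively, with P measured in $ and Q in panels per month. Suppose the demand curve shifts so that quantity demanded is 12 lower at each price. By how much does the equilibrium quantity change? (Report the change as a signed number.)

ΔQ = -7.2

At equilibrium Qd = Qs, so 416.6 - 0.4P = -132.4 + 0.6P; collecting terms, 549 = P and P* = 549.
Substitute back: Q* = 416.6 - 0.4(549) = 197.
After the shift, demand is Qd = 404.6 - 0.4P.
New equilibrium: 537 = P, so P = 537 and Q = 189.8.
ΔQ = 189.8 - 197 = -7.2.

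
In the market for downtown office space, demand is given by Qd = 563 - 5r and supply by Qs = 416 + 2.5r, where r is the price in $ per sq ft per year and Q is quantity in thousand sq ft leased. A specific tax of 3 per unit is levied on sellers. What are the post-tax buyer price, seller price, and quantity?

The tax drives a wedge r_b - r_s = 3. Substituting r_s = r_b - 3 into supply: Qs = 408.5 + 2.5r_b.
Set Qd = Qs: 563 - 5r_b = 408.5 + 2.5r_b, so 154.5 = 7.5r_b and r_b = 20.6.
Then r_s = 20.6 - 3 = 17.6 and Q = 563 - 5(20.6) = 460.

r_b = 20.6, r_s = 17.6, Q = 460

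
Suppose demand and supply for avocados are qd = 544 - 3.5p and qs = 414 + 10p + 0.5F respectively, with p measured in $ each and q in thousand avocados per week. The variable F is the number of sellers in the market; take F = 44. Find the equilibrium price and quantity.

p* = 8, q* = 516

With F = 44, supply is qs = 436 + 10p.
Equating demand and supply, 544 - 3.5p = 436 + 10p gives 13.5p = 108, so p* = 8.
Then q* = 544 - 3.5(8) = 516.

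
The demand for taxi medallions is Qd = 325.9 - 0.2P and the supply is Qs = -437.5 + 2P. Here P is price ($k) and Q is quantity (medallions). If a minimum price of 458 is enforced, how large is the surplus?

Surplus = 244.2

Evaluating both curves at the floor price 458 gives Qd = 234.3, Qs = 478.5.
Surplus = Qs - Qd = 478.5 - 234.3 = 244.2.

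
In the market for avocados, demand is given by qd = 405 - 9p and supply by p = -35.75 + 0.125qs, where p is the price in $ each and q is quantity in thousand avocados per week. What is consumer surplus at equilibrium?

Consumer surplus = 6498

Solving each curve for q: qs = 286 + 8p.
The market clears where 405 - 9p = 286 + 8p. Rearranging, 17p = 119, hence p* = 7.
Plugging p* into demand: q* = 405 - 9(7) = 342.
Demand choke price (qd = 0): p = 405/9 = 45. Consumer surplus = ½ × (45 - 7) × 342 = 6498.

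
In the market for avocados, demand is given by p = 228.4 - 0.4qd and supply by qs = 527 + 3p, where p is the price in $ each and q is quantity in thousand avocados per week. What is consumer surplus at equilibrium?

Consumer surplus = 60720.2

Solving each curve for q: qd = 571 - 2.5p.
At equilibrium qd = qs, so 571 - 2.5p = 527 + 3p; collecting terms, 44 = 5.5p and p* = 8.
From the demand curve, q* = 571 - 2.5(8) = 551.
Demand choke price (qd = 0): p = 571/2.5 = 228.4. Consumer surplus = ½ × (228.4 - 8) × 551 = 60720.2.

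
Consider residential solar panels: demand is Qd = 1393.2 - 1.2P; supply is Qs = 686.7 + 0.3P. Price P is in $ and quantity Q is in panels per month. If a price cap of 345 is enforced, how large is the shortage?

Evaluating both curves at the ceiling price 345 gives Qd = 979.2, Qs = 790.2.
Shortage = Qd - Qs = 979.2 - 790.2 = 189.

Shortage = 189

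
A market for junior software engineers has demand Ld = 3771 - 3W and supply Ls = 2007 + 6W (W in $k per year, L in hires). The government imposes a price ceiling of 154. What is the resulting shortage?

With W fixed at 154, quantity demanded is 3309 and quantity supplied is 2931.
Shortage = Ld - Ls = 3309 - 2931 = 378.

Shortage = 378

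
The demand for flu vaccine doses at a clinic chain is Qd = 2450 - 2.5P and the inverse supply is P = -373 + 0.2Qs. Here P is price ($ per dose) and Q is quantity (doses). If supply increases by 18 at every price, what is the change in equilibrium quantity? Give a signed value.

ΔQ = 6

In direct form, Qs = 1865 + 5P.
Equating demand and supply, 2450 - 2.5P = 1865 + 5P gives 7.5P = 585, so P* = 78.
Plugging P* into demand: Q* = 2450 - 2.5(78) = 2255.
After the shift, supply is Qs = 1883 + 5P.
New equilibrium: 567 = 7.5P, so P = 75.6 and Q = 2261.
ΔQ = 2261 - 2255 = 6.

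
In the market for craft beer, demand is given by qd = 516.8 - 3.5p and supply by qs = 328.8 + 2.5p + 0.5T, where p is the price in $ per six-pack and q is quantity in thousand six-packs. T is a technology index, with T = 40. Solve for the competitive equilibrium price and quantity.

p* = 28, q* = 418.8

With T = 40, supply is qs = 348.8 + 2.5p.
Set qd = qs: 516.8 - 3.5p = 348.8 + 2.5p, so 168 = 6p and p* = 28.
From the demand curve, q* = 516.8 - 3.5(28) = 418.8.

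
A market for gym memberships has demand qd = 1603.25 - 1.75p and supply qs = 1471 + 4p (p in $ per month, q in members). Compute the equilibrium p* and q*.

At equilibrium qd = qs, so 1603.25 - 1.75p = 1471 + 4p; collecting terms, 132.25 = 5.75p and p* = 23.
From the demand curve, q* = 1603.25 - 1.75(23) = 1563.

p* = 23, q* = 1563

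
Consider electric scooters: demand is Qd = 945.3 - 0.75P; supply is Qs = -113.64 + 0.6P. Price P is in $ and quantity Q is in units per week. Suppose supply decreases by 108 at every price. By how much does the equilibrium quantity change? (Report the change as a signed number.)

ΔQ = -60

The market clears where 945.3 - 0.75P = -113.64 + 0.6P. Rearranging, 1.35P = 1058.94, hence P* = 784.4.
From the demand curve, Q* = 945.3 - 0.75(784.4) = 357.
After the shift, supply is Qs = -221.64 + 0.6P.
The new intersection has 1166.94 = 1.35P, i.e. P = 864.4, Q = 297.
ΔQ = 297 - 357 = -60.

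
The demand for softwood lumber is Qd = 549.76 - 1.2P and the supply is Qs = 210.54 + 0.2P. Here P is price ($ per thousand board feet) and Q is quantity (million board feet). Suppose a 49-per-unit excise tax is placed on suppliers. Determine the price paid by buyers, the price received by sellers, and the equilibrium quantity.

Suppliers keep P_s = P_b - 49 per unit, so supply in terms of the buyer price is Qs = 200.74 + 0.2P_b.
Set Qd = Qs: 549.76 - 1.2P_b = 200.74 + 0.2P_b, so 349.02 = 1.4P_b and P_b = 249.3.
So P_s = 200.3 and the quantity traded is Q = 549.76 - 1.2(249.3) = 250.6.

P_b = 249.3, P_s = 200.3, Q = 250.6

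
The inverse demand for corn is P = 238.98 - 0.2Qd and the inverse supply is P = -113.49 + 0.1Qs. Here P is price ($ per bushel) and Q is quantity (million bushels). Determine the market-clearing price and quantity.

P* = 4, Q* = 1174.9

Rewriting in direct form: Qd = 1194.9 - 5P and Qs = 1134.9 + 10P.
Set Qd = Qs: 1194.9 - 5P = 1134.9 + 10P, so 60 = 15P and P* = 4.
Then Q* = 1194.9 - 5(4) = 1174.9.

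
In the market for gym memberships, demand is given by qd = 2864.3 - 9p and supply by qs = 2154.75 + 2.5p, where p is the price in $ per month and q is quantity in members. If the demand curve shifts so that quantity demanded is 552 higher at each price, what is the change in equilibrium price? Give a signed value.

At equilibrium qd = qs, so 2864.3 - 9p = 2154.75 + 2.5p; collecting terms, 709.55 = 11.5p and p* = 61.7.
Then q* = 2864.3 - 9(61.7) = 2309.
After the shift, demand is qd = 3416.3 - 9p.
Re-solving, 11.5p = 1261.55 gives p = 109.7 and q = 2429.
Δp = 109.7 - 61.7 = 48.

Δp = 48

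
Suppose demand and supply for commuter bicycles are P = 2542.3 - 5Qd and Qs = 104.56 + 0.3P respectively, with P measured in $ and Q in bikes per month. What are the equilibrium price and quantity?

In direct form, Qd = 508.46 - 0.2P.
Set Qd = Qs: 508.46 - 0.2P = 104.56 + 0.3P, so 403.9 = 0.5P and P* = 807.8.
Then Q* = 508.46 - 0.2(807.8) = 346.9.

P* = 807.8, Q* = 346.9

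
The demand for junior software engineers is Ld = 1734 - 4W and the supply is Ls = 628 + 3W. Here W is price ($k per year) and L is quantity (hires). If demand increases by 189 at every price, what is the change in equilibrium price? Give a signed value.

Set Ld = Ls: 1734 - 4W = 628 + 3W, so 1106 = 7W and W* = 158.
Plugging W* into demand: L* = 1734 - 4(158) = 1102.
After the shift, demand is Ld = 1923 - 4W.
New equilibrium: 1295 = 7W, so W = 185 and L = 1183.
ΔW = 185 - 158 = 27.

ΔW = 27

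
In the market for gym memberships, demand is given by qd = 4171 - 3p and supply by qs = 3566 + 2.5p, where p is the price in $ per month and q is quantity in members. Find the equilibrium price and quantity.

Equating demand and supply, 4171 - 3p = 3566 + 2.5p gives 5.5p = 605, so p* = 110.
From the demand curve, q* = 4171 - 3(110) = 3841.

p* = 110, q* = 3841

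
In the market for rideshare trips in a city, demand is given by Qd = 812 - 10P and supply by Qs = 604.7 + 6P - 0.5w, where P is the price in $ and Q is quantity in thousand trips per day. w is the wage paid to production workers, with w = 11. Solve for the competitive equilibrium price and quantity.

P* = 13.3, Q* = 679

With w = 11, supply is Qs = 599.2 + 6P.
Set Qd = Qs: 812 - 10P = 599.2 + 6P, so 212.8 = 16P and P* = 13.3.
Plugging P* into demand: Q* = 812 - 10(13.3) = 679.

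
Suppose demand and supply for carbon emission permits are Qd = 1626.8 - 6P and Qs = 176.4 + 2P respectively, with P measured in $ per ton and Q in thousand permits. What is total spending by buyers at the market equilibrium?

At equilibrium Qd = Qs, so 1626.8 - 6P = 176.4 + 2P; collecting terms, 1450.4 = 8P and P* = 181.3.
Substitute back: Q* = 1626.8 - 6(181.3) = 539.
Total spending by buyers = P* × Q* = 181.3 × 539 = 97720.7.

Total spending by buyers = 97720.7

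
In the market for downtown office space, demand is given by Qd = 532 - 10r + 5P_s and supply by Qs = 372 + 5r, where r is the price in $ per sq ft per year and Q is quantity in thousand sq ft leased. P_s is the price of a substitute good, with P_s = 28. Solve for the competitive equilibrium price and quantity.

With P_s = 28, demand is Qd = 672 - 10r.
The market clears where 672 - 10r = 372 + 5r. Rearranging, 15r = 300, hence r* = 20.
Substitute back: Q* = 672 - 10(20) = 472.

r* = 20, Q* = 472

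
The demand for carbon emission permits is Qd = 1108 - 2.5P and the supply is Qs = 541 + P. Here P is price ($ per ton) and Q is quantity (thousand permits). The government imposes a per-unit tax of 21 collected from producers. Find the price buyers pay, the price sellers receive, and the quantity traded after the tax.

P_b = 168, P_s = 147, Q = 688

The tax drives a wedge P_b - P_s = 21. Substituting P_s = P_b - 21 into supply: Qs = 520 + P_b.
Equate demand and the shifted supply: 1108 - 2.5P_b = 520 + P_b, giving 3.5P_b = 588, so P_b = 168.
Then P_s = 168 - 21 = 147 and Q = 1108 - 2.5(168) = 688.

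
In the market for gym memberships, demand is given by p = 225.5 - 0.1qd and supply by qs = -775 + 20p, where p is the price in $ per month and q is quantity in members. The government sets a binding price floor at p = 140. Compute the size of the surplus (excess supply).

Inverting to quantity form: qd = 2255 - 10p.
At p = 140: qd = 855 and qs = 2025.
Surplus = qs - qd = 2025 - 855 = 1170.

Surplus = 1170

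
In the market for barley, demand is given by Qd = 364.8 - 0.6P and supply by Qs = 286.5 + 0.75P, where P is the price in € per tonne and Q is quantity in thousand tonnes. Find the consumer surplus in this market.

Consumer surplus = 90750

At equilibrium Qd = Qs, so 364.8 - 0.6P = 286.5 + 0.75P; collecting terms, 78.3 = 1.35P and P* = 58.
Plugging P* into demand: Q* = 364.8 - 0.6(58) = 330.
Demand choke price (Qd = 0): P = 364.8/0.6 = 608. Consumer surplus = ½ × (608 - 58) × 330 = 90750.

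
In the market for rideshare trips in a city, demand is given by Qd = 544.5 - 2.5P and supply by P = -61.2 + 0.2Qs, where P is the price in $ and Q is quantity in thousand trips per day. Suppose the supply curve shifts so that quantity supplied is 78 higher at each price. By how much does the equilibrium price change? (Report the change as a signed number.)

ΔP = -10.4

In direct form, Qs = 306 + 5P.
Set Qd = Qs: 544.5 - 2.5P = 306 + 5P, so 238.5 = 7.5P and P* = 31.8.
Plugging P* into demand: Q* = 544.5 - 2.5(31.8) = 465.
After the shift, supply is Qs = 384 + 5P.
Re-solving, 7.5P = 160.5 gives P = 21.4 and Q = 491.
ΔP = 21.4 - 31.8 = -10.4.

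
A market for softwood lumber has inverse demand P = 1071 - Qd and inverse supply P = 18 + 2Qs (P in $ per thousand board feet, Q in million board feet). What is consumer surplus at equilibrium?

Consumer surplus = 61600.5

Rewriting in direct form: Qd = 1071 - P and Qs = -9 + 0.5P.
At equilibrium Qd = Qs, so 1071 - P = -9 + 0.5P; collecting terms, 1080 = 1.5P and P* = 720.
Plugging P* into demand: Q* = 1071 - 720 = 351.
Demand choke price (Qd = 0): P = 1071. Consumer surplus = ½ × (1071 - 720) × 351 = 61600.5.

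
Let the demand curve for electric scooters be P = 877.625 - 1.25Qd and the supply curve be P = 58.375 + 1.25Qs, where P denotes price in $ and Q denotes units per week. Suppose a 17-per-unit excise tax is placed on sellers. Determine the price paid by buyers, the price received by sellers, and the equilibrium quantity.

Inverting to quantity form: Qd = 702.1 - 0.8P and Qs = -46.7 + 0.8P.
Sellers keep P_s = P_b - 17 per unit, so supply in terms of the buyer price is Qs = -60.3 + 0.8P_b.
Equate demand and the shifted supply: 702.1 - 0.8P_b = -60.3 + 0.8P_b, giving 1.6P_b = 762.4, so P_b = 476.5.
So P_s = 459.5 and the quantity traded is Q = 702.1 - 0.8(476.5) = 320.9.

P_b = 476.5, P_s = 459.5, Q = 320.9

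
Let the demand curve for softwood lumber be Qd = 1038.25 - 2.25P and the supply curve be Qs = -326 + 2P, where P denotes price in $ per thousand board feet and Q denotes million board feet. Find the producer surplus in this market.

Set Qd = Qs: 1038.25 - 2.25P = -326 + 2P, so 1364.25 = 4.25P and P* = 321.
Substitute back: Q* = 1038.25 - 2.25(321) = 316.
Supply choke price (Qs = 0): P = 163. Producer surplus = ½ × (321 - 163) × 316 = 24964.

Producer surplus = 24964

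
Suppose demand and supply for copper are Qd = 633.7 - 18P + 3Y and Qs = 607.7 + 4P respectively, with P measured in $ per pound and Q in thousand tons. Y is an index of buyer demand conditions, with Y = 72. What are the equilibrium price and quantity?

P* = 11, Q* = 651.7

With Y = 72, demand is Qd = 849.7 - 18P.
Equating demand and supply, 849.7 - 18P = 607.7 + 4P gives 22P = 242, so P* = 11.
Substitute back: Q* = 849.7 - 18(11) = 651.7.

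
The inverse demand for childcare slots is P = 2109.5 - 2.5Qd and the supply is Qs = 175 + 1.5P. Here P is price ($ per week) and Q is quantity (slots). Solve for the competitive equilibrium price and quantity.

P* = 352, Q* = 703

Inverting to quantity form: Qd = 843.8 - 0.4P.
At equilibrium Qd = Qs, so 843.8 - 0.4P = 175 + 1.5P; collecting terms, 668.8 = 1.9P and P* = 352.
Substitute back: Q* = 843.8 - 0.4(352) = 703.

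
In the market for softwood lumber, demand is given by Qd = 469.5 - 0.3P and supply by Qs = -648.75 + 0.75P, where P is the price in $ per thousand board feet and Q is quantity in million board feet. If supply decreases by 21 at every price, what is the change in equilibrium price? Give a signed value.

Equating demand and supply, 469.5 - 0.3P = -648.75 + 0.75P gives 1.05P = 1118.25, so P* = 1065.
Then Q* = 469.5 - 0.3(1065) = 150.
After the shift, supply is Qs = -669.75 + 0.75P.
New equilibrium: 1139.25 = 1.05P, so P = 1085 and Q = 144.
ΔP = 1085 - 1065 = 20.

ΔP = 20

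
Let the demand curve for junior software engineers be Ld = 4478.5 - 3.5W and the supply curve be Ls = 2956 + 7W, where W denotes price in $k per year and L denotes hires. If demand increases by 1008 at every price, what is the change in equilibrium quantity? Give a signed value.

Equating demand and supply, 4478.5 - 3.5W = 2956 + 7W gives 10.5W = 1522.5, so W* = 145.
Plugging W* into demand: L* = 4478.5 - 3.5(145) = 3971.
After the shift, demand is Ld = 5486.5 - 3.5W.
The new intersection has 2530.5 = 10.5W, i.e. W = 241, L = 4643.
ΔL = 4643 - 3971 = 672.

ΔL = 672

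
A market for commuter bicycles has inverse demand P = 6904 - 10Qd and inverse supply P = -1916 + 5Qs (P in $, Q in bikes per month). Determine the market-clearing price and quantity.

P* = 1024, Q* = 588

In direct form, Qd = 690.4 - 0.1P and Qs = 383.2 + 0.2P.
The market clears where 690.4 - 0.1P = 383.2 + 0.2P. Rearranging, 0.3P = 307.2, hence P* = 1024.
Then Q* = 690.4 - 0.1(1024) = 588.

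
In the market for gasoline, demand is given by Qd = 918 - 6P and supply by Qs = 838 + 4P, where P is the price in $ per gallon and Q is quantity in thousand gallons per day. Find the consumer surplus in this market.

Consumer surplus = 63075

Set Qd = Qs: 918 - 6P = 838 + 4P, so 80 = 10P and P* = 8.
Then Q* = 918 - 6(8) = 870.
Demand choke price (Qd = 0): P = 918/6 = 153. Consumer surplus = ½ × (153 - 8) × 870 = 63075.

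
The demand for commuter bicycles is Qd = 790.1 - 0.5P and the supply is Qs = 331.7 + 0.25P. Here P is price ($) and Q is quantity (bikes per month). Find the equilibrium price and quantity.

P* = 611.2, Q* = 484.5

The market clears where 790.1 - 0.5P = 331.7 + 0.25P. Rearranging, 0.75P = 458.4, hence P* = 611.2.
From the demand curve, Q* = 790.1 - 0.5(611.2) = 484.5.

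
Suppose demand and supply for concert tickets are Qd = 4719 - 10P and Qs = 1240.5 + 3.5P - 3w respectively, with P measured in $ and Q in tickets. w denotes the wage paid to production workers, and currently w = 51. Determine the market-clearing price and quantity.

With w = 51, supply is Qs = 1087.5 + 3.5P.
Equating demand and supply, 4719 - 10P = 1087.5 + 3.5P gives 13.5P = 3631.5, so P* = 269.
Substitute back: Q* = 4719 - 10(269) = 2029.

P* = 269, Q* = 2029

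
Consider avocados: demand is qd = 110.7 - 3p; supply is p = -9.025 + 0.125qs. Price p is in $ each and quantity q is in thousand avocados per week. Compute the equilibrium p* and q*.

Inverting to quantity form: qs = 72.2 + 8p.
Set qd = qs: 110.7 - 3p = 72.2 + 8p, so 38.5 = 11p and p* = 3.5.
From the demand curve, q* = 110.7 - 3(3.5) = 100.2.

p* = 3.5, q* = 100.2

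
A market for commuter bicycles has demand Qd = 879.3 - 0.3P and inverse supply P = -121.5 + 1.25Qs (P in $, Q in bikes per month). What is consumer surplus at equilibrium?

Consumer surplus = 739260

In direct form, Qs = 97.2 + 0.8P.
Set Qd = Qs: 879.3 - 0.3P = 97.2 + 0.8P, so 782.1 = 1.1P and P* = 711.
Plugging P* into demand: Q* = 879.3 - 0.3(711) = 666.
Demand choke price (Qd = 0): P = 879.3/0.3 = 2931. Consumer surplus = ½ × (2931 - 711) × 666 = 739260.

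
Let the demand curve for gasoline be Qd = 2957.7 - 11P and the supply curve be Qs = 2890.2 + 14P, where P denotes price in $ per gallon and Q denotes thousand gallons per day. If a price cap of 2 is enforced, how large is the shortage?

With P fixed at 2, quantity demanded is 2935.7 and quantity supplied is 2918.2.
Shortage = Qd - Qs = 2935.7 - 2918.2 = 17.5.

Shortage = 17.5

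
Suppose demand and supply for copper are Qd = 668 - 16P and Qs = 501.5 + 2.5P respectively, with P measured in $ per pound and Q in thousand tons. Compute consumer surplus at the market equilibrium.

Consumer surplus = 8580.5

Equating demand and supply, 668 - 16P = 501.5 + 2.5P gives 18.5P = 166.5, so P* = 9.
Substitute back: Q* = 668 - 16(9) = 524.
Demand choke price (Qd = 0): P = 668/16 = 41.75. Consumer surplus = ½ × (41.75 - 9) × 524 = 8580.5.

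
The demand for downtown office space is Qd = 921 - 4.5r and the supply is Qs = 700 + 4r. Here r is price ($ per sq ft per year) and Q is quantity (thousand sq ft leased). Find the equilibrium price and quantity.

Set Qd = Qs: 921 - 4.5r = 700 + 4r, so 221 = 8.5r and r* = 26.
Substitute back: Q* = 921 - 4.5(26) = 804.

r* = 26, Q* = 804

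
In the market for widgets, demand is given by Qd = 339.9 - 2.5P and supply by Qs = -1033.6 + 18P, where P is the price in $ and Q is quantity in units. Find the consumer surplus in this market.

The market clears where 339.9 - 2.5P = -1033.6 + 18P. Rearranging, 20.5P = 1373.5, hence P* = 67.
Then Q* = 339.9 - 2.5(67) = 172.4.
Demand choke price (Qd = 0): P = 339.9/2.5 = 135.96. Consumer surplus = ½ × (135.96 - 67) × 172.4 = 5944.352.

Consumer surplus = 5944.352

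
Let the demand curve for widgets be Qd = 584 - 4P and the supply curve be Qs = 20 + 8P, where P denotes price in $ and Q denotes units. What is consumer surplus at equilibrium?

Consumer surplus = 19602

The market clears where 584 - 4P = 20 + 8P. Rearranging, 12P = 564, hence P* = 47.
Plugging P* into demand: Q* = 584 - 4(47) = 396.
Demand choke price (Qd = 0): P = 584/4 = 146. Consumer surplus = ½ × (146 - 47) × 396 = 19602.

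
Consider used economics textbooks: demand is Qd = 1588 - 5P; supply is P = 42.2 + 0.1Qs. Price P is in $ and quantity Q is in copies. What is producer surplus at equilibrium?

Producer surplus = 42136.2

Inverting to quantity form: Qs = -422 + 10P.
Set Qd = Qs: 1588 - 5P = -422 + 10P, so 2010 = 15P and P* = 134.
Plugging P* into demand: Q* = 1588 - 5(134) = 918.
Supply choke price (Qs = 0): P = 42.2. Producer surplus = ½ × (134 - 42.2) × 918 = 42136.2.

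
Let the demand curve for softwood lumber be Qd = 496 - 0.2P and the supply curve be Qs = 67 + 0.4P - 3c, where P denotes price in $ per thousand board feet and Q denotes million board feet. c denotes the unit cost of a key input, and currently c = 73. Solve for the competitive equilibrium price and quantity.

With c = 73, supply is Qs = -152 + 0.4P.
Set Qd = Qs: 496 - 0.2P = -152 + 0.4P, so 648 = 0.6P and P* = 1080.
Substitute back: Q* = 496 - 0.2(1080) = 280.

P* = 1080, Q* = 280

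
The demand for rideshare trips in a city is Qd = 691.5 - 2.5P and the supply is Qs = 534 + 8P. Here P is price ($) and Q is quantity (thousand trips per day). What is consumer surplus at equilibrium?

At equilibrium Qd = Qs, so 691.5 - 2.5P = 534 + 8P; collecting terms, 157.5 = 10.5P and P* = 15.
Substitute back: Q* = 691.5 - 2.5(15) = 654.
Demand choke price (Qd = 0): P = 691.5/2.5 = 276.6. Consumer surplus = ½ × (276.6 - 15) × 654 = 85543.2.

Consumer surplus = 85543.2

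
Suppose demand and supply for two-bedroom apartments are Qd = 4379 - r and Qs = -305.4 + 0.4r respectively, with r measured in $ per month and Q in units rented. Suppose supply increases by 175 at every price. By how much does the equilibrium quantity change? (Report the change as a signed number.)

ΔQ = 125

At equilibrium Qd = Qs, so 4379 - r = -305.4 + 0.4r; collecting terms, 4684.4 = 1.4r and r* = 3346.
Plugging r* into demand: Q* = 4379 - 3346 = 1033.
After the shift, supply is Qs = -130.4 + 0.4r.
New equilibrium: 4509.4 = 1.4r, so r = 3221 and Q = 1158.
ΔQ = 1158 - 1033 = 125.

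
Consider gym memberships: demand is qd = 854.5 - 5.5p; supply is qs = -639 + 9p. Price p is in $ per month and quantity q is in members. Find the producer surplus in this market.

Producer surplus = 4608

The market clears where 854.5 - 5.5p = -639 + 9p. Rearranging, 14.5p = 1493.5, hence p* = 103.
Then q* = 854.5 - 5.5(103) = 288.
Supply choke price (qs = 0): p = 71. Producer surplus = ½ × (103 - 71) × 288 = 4608.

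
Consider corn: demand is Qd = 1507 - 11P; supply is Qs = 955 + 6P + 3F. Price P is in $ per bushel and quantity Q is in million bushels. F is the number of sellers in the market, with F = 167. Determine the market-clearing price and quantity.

P* = 3, Q* = 1474

With F = 167, supply is Qs = 1456 + 6P.
Equating demand and supply, 1507 - 11P = 1456 + 6P gives 17P = 51, so P* = 3.
From the demand curve, Q* = 1507 - 11(3) = 1474.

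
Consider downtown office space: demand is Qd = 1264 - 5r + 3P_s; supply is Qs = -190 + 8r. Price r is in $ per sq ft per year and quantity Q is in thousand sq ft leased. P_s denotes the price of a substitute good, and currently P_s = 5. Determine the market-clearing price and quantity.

With P_s = 5, demand is Qd = 1279 - 5r.
The market clears where 1279 - 5r = -190 + 8r. Rearranging, 13r = 1469, hence r* = 113.
Plugging r* into demand: Q* = 1279 - 5(113) = 714.

r* = 113, Q* = 714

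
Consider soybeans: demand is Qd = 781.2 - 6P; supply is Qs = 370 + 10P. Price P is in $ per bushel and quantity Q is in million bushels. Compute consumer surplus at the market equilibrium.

Consumer surplus = 32760.75

The market clears where 781.2 - 6P = 370 + 10P. Rearranging, 16P = 411.2, hence P* = 25.7.
Plugging P* into demand: Q* = 781.2 - 6(25.7) = 627.
Demand choke price (Qd = 0): P = 781.2/6 = 130.2. Consumer surplus = ½ × (130.2 - 25.7) × 627 = 32760.75.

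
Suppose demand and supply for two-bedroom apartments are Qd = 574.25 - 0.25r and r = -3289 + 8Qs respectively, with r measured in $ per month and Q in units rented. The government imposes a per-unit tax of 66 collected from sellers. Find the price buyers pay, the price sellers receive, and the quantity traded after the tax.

r_b = 457, r_s = 391, Q = 460

In direct form, Qs = 411.125 + 0.125r.
With a tax of 66 on sellers, they supply based on the net price r_s = r_b - 66, so Qs = 402.875 + 0.125r_b.
Equate demand and the shifted supply: 574.25 - 0.25r_b = 402.875 + 0.125r_b, giving 0.375r_b = 171.375, so r_b = 457.
Then r_s = 457 - 66 = 391 and Q = 574.25 - 0.25(457) = 460.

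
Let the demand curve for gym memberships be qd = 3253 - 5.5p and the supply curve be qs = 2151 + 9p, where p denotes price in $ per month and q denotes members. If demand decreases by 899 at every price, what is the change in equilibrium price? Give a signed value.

Δp = -62

Set qd = qs: 3253 - 5.5p = 2151 + 9p, so 1102 = 14.5p and p* = 76.
Then q* = 3253 - 5.5(76) = 2835.
After the shift, demand is qd = 2354 - 5.5p.
Re-solving, 14.5p = 203 gives p = 14 and q = 2277.
Δp = 14 - 76 = -62.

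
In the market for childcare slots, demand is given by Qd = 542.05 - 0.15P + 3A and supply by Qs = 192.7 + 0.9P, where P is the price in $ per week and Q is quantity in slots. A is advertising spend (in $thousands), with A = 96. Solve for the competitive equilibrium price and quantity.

With A = 96, demand is Qd = 830.05 - 0.15P.
The market clears where 830.05 - 0.15P = 192.7 + 0.9P. Rearranging, 1.05P = 637.35, hence P* = 607.
Plugging P* into demand: Q* = 830.05 - 0.15(607) = 739.

P* = 607, Q* = 739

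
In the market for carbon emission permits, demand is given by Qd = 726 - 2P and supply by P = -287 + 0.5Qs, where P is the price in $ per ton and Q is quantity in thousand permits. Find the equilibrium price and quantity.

P* = 38, Q* = 650

Solving each curve for Q: Qs = 574 + 2P.
At equilibrium Qd = Qs, so 726 - 2P = 574 + 2P; collecting terms, 152 = 4P and P* = 38.
Plugging P* into demand: Q* = 726 - 2(38) = 650.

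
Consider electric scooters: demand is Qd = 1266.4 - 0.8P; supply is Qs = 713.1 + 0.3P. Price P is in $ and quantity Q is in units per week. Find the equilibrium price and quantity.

P* = 503, Q* = 864

Equating demand and supply, 1266.4 - 0.8P = 713.1 + 0.3P gives 1.1P = 553.3, so P* = 503.
Substitute back: Q* = 1266.4 - 0.8(503) = 864.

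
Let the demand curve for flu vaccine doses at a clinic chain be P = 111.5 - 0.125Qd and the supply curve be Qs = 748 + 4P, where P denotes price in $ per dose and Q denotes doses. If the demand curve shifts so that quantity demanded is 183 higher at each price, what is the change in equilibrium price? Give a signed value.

ΔP = 15.25

In direct form, Qd = 892 - 8P.
Set Qd = Qs: 892 - 8P = 748 + 4P, so 144 = 12P and P* = 12.
Plugging P* into demand: Q* = 892 - 8(12) = 796.
After the shift, demand is Qd = 1075 - 8P.
The new intersection has 327 = 12P, i.e. P = 27.25, Q = 857.
ΔP = 27.25 - 12 = 15.25.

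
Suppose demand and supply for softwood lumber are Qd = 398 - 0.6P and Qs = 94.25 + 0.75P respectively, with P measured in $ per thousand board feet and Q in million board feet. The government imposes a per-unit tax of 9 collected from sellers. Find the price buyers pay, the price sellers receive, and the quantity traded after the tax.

P_b = 230, P_s = 221, Q = 260

Sellers keep P_s = P_b - 9 per unit, so supply in terms of the buyer price is Qs = 87.5 + 0.75P_b.
Market clearing requires 398 - 0.6P_b = 87.5 + 0.75P_b; hence 310.5 = 1.35P_b and P_b = 230.
So P_s = 221 and the quantity traded is Q = 398 - 0.6(230) = 260.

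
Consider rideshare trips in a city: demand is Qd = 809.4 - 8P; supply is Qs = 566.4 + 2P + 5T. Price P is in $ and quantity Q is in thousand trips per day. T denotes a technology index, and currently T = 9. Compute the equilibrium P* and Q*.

P* = 19.8, Q* = 651

With T = 9, supply is Qs = 611.4 + 2P.
Set Qd = Qs: 809.4 - 8P = 611.4 + 2P, so 198 = 10P and P* = 19.8.
Then Q* = 809.4 - 8(19.8) = 651.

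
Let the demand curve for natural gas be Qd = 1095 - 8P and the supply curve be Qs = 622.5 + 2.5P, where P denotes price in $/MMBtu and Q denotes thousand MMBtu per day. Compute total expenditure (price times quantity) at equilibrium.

Total expenditure = 33075

Equating demand and supply, 1095 - 8P = 622.5 + 2.5P gives 10.5P = 472.5, so P* = 45.
Then Q* = 1095 - 8(45) = 735.
Total expenditure = P* × Q* = 45 × 735 = 33075.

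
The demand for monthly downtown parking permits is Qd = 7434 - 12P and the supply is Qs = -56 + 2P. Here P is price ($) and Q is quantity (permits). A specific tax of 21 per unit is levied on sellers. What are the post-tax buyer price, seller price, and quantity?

With a tax of 21 on sellers, they supply based on the net price P_s = P_b - 21, so Qs = -98 + 2P_b.
Equate demand and the shifted supply: 7434 - 12P_b = -98 + 2P_b, giving 14P_b = 7532, so P_b = 538.
So P_s = 517 and the quantity traded is Q = 7434 - 12(538) = 978.

P_b = 538, P_s = 517, Q = 978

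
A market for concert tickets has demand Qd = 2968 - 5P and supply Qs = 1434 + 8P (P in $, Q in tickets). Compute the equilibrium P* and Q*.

The market clears where 2968 - 5P = 1434 + 8P. Rearranging, 13P = 1534, hence P* = 118.
Plugging P* into demand: Q* = 2968 - 5(118) = 2378.

P* = 118, Q* = 2378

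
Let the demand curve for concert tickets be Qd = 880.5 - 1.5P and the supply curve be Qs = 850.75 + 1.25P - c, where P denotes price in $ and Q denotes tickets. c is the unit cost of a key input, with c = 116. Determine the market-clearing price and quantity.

With c = 116, supply is Qs = 734.75 + 1.25P.
Set Qd = Qs: 880.5 - 1.5P = 734.75 + 1.25P, so 145.75 = 2.75P and P* = 53.
Plugging P* into demand: Q* = 880.5 - 1.5(53) = 801.

P* = 53, Q* = 801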